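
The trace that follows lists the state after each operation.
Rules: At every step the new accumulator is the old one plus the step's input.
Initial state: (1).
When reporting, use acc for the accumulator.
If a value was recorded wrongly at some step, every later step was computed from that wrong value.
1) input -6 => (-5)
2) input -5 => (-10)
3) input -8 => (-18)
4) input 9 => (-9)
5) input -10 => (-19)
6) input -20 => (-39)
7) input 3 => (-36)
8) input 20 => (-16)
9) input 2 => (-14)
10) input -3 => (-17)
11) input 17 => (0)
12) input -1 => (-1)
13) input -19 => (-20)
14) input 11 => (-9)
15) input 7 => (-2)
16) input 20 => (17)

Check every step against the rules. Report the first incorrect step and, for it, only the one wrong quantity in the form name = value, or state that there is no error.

Recomputing the run from the initial state:
step 1: acc = -5
step 2: acc = -10
step 3: acc = -18
step 4: acc = -9
step 5: acc = -19
step 6: acc = -39
step 7: acc = -36
step 8: acc = -16
step 9: acc = -14
step 10: acc = -17
step 11: acc = 0
step 12: acc = -1
step 13: acc = -20
step 14: acc = -9
step 15: acc = -2
step 16: acc = 18
The first disagreement with the trace is at step 16, where the value should be acc = 18.

step 16, acc = 18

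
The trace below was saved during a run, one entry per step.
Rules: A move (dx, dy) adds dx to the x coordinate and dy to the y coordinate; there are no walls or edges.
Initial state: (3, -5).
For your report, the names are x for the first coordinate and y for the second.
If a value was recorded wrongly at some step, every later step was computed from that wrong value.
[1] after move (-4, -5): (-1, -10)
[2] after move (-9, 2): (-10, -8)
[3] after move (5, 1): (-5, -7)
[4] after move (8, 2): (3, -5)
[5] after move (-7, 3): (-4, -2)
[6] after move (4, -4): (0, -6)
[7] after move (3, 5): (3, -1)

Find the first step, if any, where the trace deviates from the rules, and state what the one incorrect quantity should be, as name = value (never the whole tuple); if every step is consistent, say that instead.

1. x = 3 + (-4) = -1, y = -5 + (-5) = -10 (exactly as logged)
2. x = -1 + (-9) = -10, y = -10 + (2) = -8 (exactly as logged)
3. x = -10 + (5) = -5, y = -8 + (1) = -7 (in agreement)
4. x = -5 + (8) = 3, y = -7 + (2) = -5 (exactly as logged)
5. x = 3 + (-7) = -4, y = -5 + (3) = -2 (confirmed correct)
6. x = -4 + (4) = 0, y = -2 + (-4) = -6 (agrees with the trace)
7. x = 0 + (3) = 3, y = -6 + (5) = -1 (no discrepancy)
Nothing is out of place; the run is error-free.

no error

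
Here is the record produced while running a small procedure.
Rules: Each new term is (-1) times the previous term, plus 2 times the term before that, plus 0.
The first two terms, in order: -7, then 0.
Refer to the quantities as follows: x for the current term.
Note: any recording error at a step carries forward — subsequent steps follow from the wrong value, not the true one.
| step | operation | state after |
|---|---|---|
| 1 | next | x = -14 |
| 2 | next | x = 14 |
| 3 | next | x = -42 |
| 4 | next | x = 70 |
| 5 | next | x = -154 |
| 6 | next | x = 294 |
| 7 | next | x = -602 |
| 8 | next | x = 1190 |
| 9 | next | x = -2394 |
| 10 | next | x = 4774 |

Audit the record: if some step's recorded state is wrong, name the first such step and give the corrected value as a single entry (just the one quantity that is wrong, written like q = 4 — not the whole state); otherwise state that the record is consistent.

no error

1. x = -1*(0) + (2)*(-7) + (0) = -14 (exactly as logged)
2. x = -1*(-14) + (2)*(0) + (0) = 14 (agrees with the record)
3. x = -1*(14) + (2)*(-14) + (0) = -42 (in agreement)
4. x = -1*(-42) + (2)*(14) + (0) = 70 (checks out)
5. x = -1*(70) + (2)*(-42) + (0) = -154 (in agreement)
6. x = -1*(-154) + (2)*(70) + (0) = 294 (agrees with the record)
7. x = -1*(294) + (2)*(-154) + (0) = -602 (no discrepancy)
8. x = -1*(-602) + (2)*(294) + (0) = 1190 (consistent with the record)
9. x = -1*(1190) + (2)*(-602) + (0) = -2394 (verified)
10. x = -1*(-2394) + (2)*(1190) + (0) = 4774 (agrees with the record)
All steps check out; nothing to correct.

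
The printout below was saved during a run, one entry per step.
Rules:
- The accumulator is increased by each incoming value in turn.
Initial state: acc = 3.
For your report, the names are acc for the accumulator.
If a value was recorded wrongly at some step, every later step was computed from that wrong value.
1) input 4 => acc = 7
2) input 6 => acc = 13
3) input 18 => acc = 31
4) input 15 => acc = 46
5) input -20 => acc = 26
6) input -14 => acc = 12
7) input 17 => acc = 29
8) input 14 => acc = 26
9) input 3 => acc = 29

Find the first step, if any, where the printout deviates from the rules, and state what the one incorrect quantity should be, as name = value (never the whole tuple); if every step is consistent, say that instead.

step 8, acc = 43

step 1: acc = 3 + 4 = 7 -> matches
step 2: acc = 7 + 6 = 13 -> checks out
step 3: acc = 13 + 18 = 31 -> verified
step 4: acc = 31 + 15 = 46 -> consistent with the printout
step 5: acc = 46 + -20 = 26 -> same as recorded
step 6: acc = 26 + -14 = 12 -> checks out
step 7: acc = 12 + 17 = 29 -> matches
step 8: acc = 29 + 14 = 43 -> a discrepancy with the printout
First incorrect step: 8; the correct value is acc = 43.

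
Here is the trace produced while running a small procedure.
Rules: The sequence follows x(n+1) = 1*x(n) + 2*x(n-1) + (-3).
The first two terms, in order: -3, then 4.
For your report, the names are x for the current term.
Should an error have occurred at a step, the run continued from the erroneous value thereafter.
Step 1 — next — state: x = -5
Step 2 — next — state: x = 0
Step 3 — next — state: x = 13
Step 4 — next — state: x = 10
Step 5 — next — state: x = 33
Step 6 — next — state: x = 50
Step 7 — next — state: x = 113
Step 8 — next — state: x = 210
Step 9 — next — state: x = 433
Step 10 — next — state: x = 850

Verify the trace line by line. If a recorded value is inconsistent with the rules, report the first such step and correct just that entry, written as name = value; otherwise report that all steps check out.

1. x = 1*(4) + (2)*(-3) + (-3) = -5 (same as recorded)
2. x = 1*(-5) + (2)*(4) + (-3) = 0 (matches)
3. x = 1*(0) + (2)*(-5) + (-3) = -13 (the trace has a different value)
Conclusion: step 3 carries the first error; the entry should be x = -13.

step 3, x = -13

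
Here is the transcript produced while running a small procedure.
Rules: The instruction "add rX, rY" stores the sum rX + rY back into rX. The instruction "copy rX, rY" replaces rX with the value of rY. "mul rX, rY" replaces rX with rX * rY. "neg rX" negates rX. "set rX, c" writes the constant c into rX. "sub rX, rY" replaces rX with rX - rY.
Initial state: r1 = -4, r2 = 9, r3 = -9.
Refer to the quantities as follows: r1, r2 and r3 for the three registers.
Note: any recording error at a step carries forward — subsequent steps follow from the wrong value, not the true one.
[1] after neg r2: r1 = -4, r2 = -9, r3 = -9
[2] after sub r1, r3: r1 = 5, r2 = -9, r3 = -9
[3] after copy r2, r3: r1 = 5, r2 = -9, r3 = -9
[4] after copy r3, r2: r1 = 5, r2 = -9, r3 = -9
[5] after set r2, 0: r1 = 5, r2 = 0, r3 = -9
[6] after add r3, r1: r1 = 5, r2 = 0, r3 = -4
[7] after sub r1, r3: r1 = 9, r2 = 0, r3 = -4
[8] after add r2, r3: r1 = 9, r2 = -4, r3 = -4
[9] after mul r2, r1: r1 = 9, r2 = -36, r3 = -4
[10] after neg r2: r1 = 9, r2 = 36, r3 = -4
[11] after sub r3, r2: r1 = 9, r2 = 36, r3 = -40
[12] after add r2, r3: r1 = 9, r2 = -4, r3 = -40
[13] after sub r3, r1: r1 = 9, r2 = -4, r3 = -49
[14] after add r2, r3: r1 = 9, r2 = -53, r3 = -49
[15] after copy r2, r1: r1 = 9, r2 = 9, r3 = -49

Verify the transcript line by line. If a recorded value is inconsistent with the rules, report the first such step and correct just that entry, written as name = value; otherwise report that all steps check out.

no error

step 1: r2 = -(9) = -9 -> verified
step 2: r1 = -4 - -9 = 5 -> verified
step 3: r2 = -9 -> consistent with the transcript
step 4: r3 = -9 -> same as recorded
step 5: r2 = 0 -> exactly as logged
step 6: r3 = -9 + 5 = -4 -> same as recorded
step 7: r1 = 5 - -4 = 9 -> matches
step 8: r2 = 0 + -4 = -4 -> exactly as logged
step 9: r2 = -4 * 9 = -36 -> consistent with the transcript
step 10: r2 = -(-36) = 36 -> verified
step 11: r3 = -4 - 36 = -40 -> in agreement
step 12: r2 = 36 + -40 = -4 -> in agreement
step 13: r3 = -40 - 9 = -49 -> confirmed correct
step 14: r2 = -4 + -49 = -53 -> verified
step 15: r2 = 9 -> verified
Every step is consistent.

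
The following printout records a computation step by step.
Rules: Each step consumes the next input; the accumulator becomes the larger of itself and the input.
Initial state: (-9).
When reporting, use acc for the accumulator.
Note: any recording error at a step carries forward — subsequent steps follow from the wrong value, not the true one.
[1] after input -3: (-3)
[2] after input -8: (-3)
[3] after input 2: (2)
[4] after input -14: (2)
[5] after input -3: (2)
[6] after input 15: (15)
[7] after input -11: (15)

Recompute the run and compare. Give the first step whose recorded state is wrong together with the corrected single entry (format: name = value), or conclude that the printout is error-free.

no error

step 1: acc = max(-9, -3) = -3 -> same as recorded
step 2: acc = max(-3, -8) = -3 -> consistent with the printout
step 3: acc = max(-3, 2) = 2 -> agrees with the printout
step 4: acc = max(2, -14) = 2 -> matches
step 5: acc = max(2, -3) = 2 -> verified
step 6: acc = max(2, 15) = 15 -> in agreement
step 7: acc = max(15, -11) = 15 -> checks out
All entries verified; no error found.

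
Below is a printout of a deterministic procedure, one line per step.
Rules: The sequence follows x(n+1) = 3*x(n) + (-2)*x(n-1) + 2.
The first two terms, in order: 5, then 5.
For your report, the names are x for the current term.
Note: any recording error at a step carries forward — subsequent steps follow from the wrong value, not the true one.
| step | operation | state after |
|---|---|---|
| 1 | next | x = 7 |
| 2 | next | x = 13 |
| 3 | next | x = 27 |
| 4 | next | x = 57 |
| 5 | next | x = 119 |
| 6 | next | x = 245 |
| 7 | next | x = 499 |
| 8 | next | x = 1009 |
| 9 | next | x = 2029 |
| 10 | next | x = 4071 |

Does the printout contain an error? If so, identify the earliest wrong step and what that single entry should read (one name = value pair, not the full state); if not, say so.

step 9, x = 2031

Recomputing the run from the initial state:
step 1: x = 7
step 2: x = 13
step 3: x = 27
step 4: x = 57
step 5: x = 119
step 6: x = 245
step 7: x = 499
step 8: x = 1009
step 9: x = 2031
step 10: x = 4077
The first disagreement with the printout is at step 9, where the value should be x = 2031.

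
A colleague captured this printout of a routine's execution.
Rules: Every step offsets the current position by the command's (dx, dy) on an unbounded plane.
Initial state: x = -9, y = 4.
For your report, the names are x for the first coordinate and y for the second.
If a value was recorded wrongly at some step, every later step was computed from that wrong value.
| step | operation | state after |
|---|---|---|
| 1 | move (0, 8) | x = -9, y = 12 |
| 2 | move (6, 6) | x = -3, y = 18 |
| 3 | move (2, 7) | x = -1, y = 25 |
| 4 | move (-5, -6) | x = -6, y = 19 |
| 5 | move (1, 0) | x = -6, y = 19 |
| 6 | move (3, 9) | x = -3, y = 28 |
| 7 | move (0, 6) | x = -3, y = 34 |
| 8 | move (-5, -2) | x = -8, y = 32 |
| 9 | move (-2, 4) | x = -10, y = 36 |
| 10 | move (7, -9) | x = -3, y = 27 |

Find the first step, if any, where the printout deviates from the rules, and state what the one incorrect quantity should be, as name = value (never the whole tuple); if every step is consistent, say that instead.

step 1: x = -9 + (0) = -9, y = 4 + (8) = 12 -> confirmed correct
step 2: x = -9 + (6) = -3, y = 12 + (6) = 18 -> checks out
step 3: x = -3 + (2) = -1, y = 18 + (7) = 25 -> consistent with the printout
step 4: x = -1 + (-5) = -6, y = 25 + (-6) = 19 -> confirmed correct
step 5: x = -6 + (1) = -5, y = 19 + (0) = 19 -> not what was recorded
First incorrect step: 5; the correct value is x = -5.

step 5, x = -5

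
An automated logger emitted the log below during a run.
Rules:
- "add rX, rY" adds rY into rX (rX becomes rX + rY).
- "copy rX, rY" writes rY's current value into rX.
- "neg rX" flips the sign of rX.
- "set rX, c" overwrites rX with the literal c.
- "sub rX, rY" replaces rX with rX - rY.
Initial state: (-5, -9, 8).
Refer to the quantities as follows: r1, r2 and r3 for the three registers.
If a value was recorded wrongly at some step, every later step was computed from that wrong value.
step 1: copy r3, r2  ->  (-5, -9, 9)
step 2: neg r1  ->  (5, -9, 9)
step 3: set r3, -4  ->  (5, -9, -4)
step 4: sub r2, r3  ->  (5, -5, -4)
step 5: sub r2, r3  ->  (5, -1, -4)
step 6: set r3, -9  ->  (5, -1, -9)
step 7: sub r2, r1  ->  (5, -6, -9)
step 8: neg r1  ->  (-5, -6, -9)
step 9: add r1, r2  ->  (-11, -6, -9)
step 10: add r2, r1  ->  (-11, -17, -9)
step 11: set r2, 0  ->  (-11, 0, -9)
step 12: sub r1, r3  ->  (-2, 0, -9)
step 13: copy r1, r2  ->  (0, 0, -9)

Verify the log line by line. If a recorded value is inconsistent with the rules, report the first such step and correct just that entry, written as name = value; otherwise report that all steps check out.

step 1, r3 = -9

1. r3 = -9 (the log disagrees here)
First incorrect step: 1; the correct value is r3 = -9.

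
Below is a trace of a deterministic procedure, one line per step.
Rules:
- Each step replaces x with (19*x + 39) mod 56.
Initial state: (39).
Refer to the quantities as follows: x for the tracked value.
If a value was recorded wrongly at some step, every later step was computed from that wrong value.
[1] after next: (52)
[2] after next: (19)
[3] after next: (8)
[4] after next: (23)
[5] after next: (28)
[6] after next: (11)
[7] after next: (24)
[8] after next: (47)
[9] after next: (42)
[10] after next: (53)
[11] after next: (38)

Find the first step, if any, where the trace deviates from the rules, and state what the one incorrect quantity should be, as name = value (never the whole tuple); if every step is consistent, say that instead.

step 9, x = 36

1. x = (19*39 + 39) mod 56 = 52 (verified)
2. x = (19*52 + 39) mod 56 = 19 (consistent with the trace)
3. x = (19*19 + 39) mod 56 = 8 (in agreement)
4. x = (19*8 + 39) mod 56 = 23 (checks out)
5. x = (19*23 + 39) mod 56 = 28 (in agreement)
6. x = (19*28 + 39) mod 56 = 11 (verified)
7. x = (19*11 + 39) mod 56 = 24 (verified)
8. x = (19*24 + 39) mod 56 = 47 (exactly as logged)
9. x = (19*47 + 39) mod 56 = 36 (a discrepancy with the trace)
So the first discrepancy is step 9, where the right value is x = 36.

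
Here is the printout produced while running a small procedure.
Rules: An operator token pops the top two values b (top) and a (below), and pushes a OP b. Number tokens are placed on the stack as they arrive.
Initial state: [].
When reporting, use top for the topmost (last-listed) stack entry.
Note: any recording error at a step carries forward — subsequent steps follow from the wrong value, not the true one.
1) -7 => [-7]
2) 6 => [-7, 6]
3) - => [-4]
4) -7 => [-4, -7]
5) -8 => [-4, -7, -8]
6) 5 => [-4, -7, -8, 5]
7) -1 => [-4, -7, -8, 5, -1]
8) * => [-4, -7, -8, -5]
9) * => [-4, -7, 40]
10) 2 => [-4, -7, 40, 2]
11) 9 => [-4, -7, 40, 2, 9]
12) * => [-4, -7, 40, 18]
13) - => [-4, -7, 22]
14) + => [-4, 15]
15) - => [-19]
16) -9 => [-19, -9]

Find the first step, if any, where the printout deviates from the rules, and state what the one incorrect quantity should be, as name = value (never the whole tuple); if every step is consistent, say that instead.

step 3, top = -13

1. push -7: top = -7 (confirmed correct)
2. push 6: top = 6 (matches)
3. -7 - 6 = -13 (the recorded entry deviates here)
That makes step 3 the first incorrect line — top = -13 is what it should show.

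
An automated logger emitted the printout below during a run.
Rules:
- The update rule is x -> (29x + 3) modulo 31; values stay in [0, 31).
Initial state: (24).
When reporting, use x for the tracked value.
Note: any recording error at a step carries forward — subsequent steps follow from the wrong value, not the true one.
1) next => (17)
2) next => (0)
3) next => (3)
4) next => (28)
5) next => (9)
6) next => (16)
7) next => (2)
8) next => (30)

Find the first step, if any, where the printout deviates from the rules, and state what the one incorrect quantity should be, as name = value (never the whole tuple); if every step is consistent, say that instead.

no error

Step 1: x = (29*24 + 3) mod 31 = 17 — confirmed correct.
Step 2: x = (29*17 + 3) mod 31 = 0 — checks out.
Step 3: x = (29*0 + 3) mod 31 = 3 — agrees with the printout.
Step 4: x = (29*3 + 3) mod 31 = 28 — verified.
Step 5: x = (29*28 + 3) mod 31 = 9 — consistent with the printout.
Step 6: x = (29*9 + 3) mod 31 = 16 — checks out.
Step 7: x = (29*16 + 3) mod 31 = 2 — in agreement.
Step 8: x = (29*2 + 3) mod 31 = 30 — consistent with the printout.
Each recorded entry agrees with the recomputation.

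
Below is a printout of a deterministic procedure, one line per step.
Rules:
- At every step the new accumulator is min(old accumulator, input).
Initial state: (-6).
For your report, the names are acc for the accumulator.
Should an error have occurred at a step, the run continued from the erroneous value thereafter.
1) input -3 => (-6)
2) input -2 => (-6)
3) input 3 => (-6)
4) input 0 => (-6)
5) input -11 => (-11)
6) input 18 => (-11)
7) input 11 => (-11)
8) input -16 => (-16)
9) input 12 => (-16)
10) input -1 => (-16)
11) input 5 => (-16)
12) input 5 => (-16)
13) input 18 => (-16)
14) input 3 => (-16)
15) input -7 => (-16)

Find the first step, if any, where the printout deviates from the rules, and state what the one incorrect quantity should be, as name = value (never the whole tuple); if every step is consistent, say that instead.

no error

Recomputing the run from the initial state:
step 1: acc = -6
step 2: acc = -6
step 3: acc = -6
step 4: acc = -6
step 5: acc = -11
step 6: acc = -11
step 7: acc = -11
step 8: acc = -16
step 9: acc = -16
step 10: acc = -16
step 11: acc = -16
step 12: acc = -16
step 13: acc = -16
step 14: acc = -16
step 15: acc = -16
This matches the printout at every step.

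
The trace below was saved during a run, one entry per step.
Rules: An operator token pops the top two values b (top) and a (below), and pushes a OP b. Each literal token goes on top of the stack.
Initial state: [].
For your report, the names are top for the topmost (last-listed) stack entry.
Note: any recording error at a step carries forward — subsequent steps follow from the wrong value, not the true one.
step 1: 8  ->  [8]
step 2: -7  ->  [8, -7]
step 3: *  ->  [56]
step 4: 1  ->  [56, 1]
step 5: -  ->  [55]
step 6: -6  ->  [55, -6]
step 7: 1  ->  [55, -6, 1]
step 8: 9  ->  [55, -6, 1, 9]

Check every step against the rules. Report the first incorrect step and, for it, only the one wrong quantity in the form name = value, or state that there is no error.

step 3, top = -56

Step 1: push 8: top = 8 — exactly as logged.
Step 2: push -7: top = -7 — verified.
Step 3: 8 * -7 = -56 — the entry is off here.
Conclusion: step 3 carries the first error; the entry should be top = -56.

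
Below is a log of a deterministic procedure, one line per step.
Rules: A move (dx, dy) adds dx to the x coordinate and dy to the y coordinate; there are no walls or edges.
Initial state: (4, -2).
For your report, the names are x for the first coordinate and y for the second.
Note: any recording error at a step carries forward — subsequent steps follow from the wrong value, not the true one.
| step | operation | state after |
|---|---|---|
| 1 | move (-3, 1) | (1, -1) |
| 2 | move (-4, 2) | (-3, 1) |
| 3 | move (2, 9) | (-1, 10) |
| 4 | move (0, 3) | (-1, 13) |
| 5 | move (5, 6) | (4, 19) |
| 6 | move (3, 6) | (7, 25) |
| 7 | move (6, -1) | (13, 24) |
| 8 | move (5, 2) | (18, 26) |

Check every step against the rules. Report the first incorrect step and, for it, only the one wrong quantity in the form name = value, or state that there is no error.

1. x = 4 + (-3) = 1, y = -2 + (1) = -1 (checks out)
2. x = 1 + (-4) = -3, y = -1 + (2) = 1 (matches)
3. x = -3 + (2) = -1, y = 1 + (9) = 10 (consistent with the log)
4. x = -1 + (0) = -1, y = 10 + (3) = 13 (no discrepancy)
5. x = -1 + (5) = 4, y = 13 + (6) = 19 (same as recorded)
6. x = 4 + (3) = 7, y = 19 + (6) = 25 (no discrepancy)
7. x = 7 + (6) = 13, y = 25 + (-1) = 24 (confirmed correct)
8. x = 13 + (5) = 18, y = 24 + (2) = 26 (matches)
All entries verified; no error found.

no error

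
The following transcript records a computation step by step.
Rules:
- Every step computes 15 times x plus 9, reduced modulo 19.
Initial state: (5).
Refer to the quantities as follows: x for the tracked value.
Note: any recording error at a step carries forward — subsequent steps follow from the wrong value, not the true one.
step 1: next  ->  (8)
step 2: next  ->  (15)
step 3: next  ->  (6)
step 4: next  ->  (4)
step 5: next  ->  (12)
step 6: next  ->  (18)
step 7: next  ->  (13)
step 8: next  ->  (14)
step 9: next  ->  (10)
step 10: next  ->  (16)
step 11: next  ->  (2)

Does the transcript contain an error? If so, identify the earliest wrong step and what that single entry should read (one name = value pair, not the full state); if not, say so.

step 10, x = 7

step 1: x = (15*5 + 9) mod 19 = 8 -> checks out
step 2: x = (15*8 + 9) mod 19 = 15 -> same as recorded
step 3: x = (15*15 + 9) mod 19 = 6 -> consistent with the transcript
step 4: x = (15*6 + 9) mod 19 = 4 -> exactly as logged
step 5: x = (15*4 + 9) mod 19 = 12 -> consistent with the transcript
step 6: x = (15*12 + 9) mod 19 = 18 -> checks out
step 7: x = (15*18 + 9) mod 19 = 13 -> exactly as logged
step 8: x = (15*13 + 9) mod 19 = 14 -> in agreement
step 9: x = (15*14 + 9) mod 19 = 10 -> in agreement
step 10: x = (15*10 + 9) mod 19 = 7 -> the transcript has a different value
Step 10 is the first one off; corrected, x = 7.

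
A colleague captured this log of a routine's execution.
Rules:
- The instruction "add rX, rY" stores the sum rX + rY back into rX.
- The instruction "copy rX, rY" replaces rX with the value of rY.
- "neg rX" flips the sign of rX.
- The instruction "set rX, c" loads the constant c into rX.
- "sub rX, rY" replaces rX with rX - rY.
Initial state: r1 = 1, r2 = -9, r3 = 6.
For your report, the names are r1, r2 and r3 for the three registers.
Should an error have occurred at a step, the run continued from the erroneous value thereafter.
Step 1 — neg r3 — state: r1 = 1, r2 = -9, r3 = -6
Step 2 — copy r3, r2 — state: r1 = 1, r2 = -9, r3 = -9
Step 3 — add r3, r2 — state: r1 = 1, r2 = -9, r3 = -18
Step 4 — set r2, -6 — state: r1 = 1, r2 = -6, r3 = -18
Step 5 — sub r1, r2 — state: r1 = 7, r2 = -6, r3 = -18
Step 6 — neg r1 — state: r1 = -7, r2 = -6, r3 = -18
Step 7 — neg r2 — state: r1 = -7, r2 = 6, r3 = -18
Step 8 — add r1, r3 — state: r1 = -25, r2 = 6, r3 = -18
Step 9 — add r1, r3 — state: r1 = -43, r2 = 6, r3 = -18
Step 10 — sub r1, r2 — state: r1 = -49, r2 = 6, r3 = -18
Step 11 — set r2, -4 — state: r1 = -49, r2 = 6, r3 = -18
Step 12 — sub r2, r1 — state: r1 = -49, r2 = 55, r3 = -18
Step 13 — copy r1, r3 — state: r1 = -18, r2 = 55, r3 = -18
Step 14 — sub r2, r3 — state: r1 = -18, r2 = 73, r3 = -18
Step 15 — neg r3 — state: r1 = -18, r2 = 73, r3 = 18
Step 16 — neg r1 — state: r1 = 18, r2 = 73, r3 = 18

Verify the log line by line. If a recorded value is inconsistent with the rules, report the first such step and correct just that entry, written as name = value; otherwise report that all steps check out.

Recomputing the run from the initial state:
step 1: r1 = 1, r2 = -9, r3 = -6
step 2: r1 = 1, r2 = -9, r3 = -9
step 3: r1 = 1, r2 = -9, r3 = -18
step 4: r1 = 1, r2 = -6, r3 = -18
step 5: r1 = 7, r2 = -6, r3 = -18
step 6: r1 = -7, r2 = -6, r3 = -18
step 7: r1 = -7, r2 = 6, r3 = -18
step 8: r1 = -25, r2 = 6, r3 = -18
step 9: r1 = -43, r2 = 6, r3 = -18
step 10: r1 = -49, r2 = 6, r3 = -18
step 11: r1 = -49, r2 = -4, r3 = -18
step 12: r1 = -49, r2 = 45, r3 = -18
step 13: r1 = -18, r2 = 45, r3 = -18
step 14: r1 = -18, r2 = 63, r3 = -18
step 15: r1 = -18, r2 = 63, r3 = 18
step 16: r1 = 18, r2 = 63, r3 = 18
The first disagreement with the log is at step 11, where the value should be r2 = -4.

step 11, r2 = -4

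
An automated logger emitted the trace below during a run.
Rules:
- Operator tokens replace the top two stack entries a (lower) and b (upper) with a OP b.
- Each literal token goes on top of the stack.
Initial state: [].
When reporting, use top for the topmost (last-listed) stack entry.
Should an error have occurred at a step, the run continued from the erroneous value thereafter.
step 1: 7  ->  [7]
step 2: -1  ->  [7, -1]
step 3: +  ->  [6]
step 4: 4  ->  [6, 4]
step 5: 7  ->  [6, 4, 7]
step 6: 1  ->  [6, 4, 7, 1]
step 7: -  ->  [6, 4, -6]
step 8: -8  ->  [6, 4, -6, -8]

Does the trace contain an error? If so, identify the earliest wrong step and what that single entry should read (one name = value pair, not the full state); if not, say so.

step 1: push 7: top = 7 -> confirmed correct
step 2: push -1: top = -1 -> verified
step 3: 7 + -1 = 6 -> consistent with the trace
step 4: push 4: top = 4 -> no discrepancy
step 5: push 7: top = 7 -> verified
step 6: push 1: top = 1 -> consistent with the trace
step 7: 7 - 1 = 6 -> this is not what the trace shows
So the first discrepancy is step 7, where the right value is top = 6.

step 7, top = 6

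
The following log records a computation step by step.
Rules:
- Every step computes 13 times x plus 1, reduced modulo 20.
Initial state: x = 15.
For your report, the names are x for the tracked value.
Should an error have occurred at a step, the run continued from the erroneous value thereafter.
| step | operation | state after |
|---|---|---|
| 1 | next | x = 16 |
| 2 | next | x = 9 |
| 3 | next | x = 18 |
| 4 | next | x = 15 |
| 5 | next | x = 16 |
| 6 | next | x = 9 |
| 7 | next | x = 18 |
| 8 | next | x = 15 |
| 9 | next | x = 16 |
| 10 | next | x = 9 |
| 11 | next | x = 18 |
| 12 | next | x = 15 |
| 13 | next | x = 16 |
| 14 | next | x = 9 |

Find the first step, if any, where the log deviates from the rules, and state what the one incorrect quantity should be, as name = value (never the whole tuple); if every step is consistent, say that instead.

no error

Recomputing the run from the initial state:
step 1: x = 16
step 2: x = 9
step 3: x = 18
step 4: x = 15
step 5: x = 16
step 6: x = 9
step 7: x = 18
step 8: x = 15
step 9: x = 16
step 10: x = 9
step 11: x = 18
step 12: x = 15
step 13: x = 16
step 14: x = 9
This matches the log at every step.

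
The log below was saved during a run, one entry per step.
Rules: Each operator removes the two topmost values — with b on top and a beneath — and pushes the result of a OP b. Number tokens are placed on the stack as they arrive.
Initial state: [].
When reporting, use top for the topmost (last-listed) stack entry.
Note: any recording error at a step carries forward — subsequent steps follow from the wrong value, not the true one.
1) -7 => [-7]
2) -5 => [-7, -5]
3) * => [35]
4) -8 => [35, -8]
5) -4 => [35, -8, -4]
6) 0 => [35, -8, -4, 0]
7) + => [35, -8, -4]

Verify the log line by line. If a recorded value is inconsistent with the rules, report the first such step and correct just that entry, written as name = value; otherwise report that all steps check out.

no error

1. push -7: top = -7 (agrees with the log)
2. push -5: top = -5 (in agreement)
3. -7 * -5 = 35 (agrees with the log)
4. push -8: top = -8 (checks out)
5. push -4: top = -4 (exactly as logged)
6. push 0: top = 0 (same as recorded)
7. -4 + 0 = -4 (matches)
The recomputation confirms every line.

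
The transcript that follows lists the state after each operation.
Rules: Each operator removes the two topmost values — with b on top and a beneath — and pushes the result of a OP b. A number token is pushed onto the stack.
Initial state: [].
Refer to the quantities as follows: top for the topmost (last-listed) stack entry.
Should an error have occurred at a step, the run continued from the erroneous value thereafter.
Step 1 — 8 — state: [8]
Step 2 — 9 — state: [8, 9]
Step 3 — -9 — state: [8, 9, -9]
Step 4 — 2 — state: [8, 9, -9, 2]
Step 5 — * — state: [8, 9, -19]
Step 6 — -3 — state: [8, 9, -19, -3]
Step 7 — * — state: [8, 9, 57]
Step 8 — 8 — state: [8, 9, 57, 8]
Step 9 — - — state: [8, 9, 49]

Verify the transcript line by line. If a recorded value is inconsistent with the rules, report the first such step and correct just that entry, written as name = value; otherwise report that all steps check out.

step 5, top = -18

Recomputing the run from the initial state:
step 1: [8]
step 2: [8, 9]
step 3: [8, 9, -9]
step 4: [8, 9, -9, 2]
step 5: [8, 9, -18]
step 6: [8, 9, -18, -3]
step 7: [8, 9, 54]
step 8: [8, 9, 54, 8]
step 9: [8, 9, 46]
The first disagreement with the transcript is at step 5, where the value should be top = -18.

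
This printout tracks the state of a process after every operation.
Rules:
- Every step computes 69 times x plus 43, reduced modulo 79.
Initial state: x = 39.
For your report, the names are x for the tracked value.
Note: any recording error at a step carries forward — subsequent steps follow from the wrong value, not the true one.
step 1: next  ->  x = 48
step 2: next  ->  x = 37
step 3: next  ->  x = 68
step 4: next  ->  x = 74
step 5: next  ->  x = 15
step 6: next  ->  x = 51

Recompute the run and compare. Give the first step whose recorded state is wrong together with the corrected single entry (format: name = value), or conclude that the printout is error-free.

step 5, x = 14

step 1: x = (69*39 + 43) mod 79 = 48 -> consistent with the printout
step 2: x = (69*48 + 43) mod 79 = 37 -> agrees with the printout
step 3: x = (69*37 + 43) mod 79 = 68 -> checks out
step 4: x = (69*68 + 43) mod 79 = 74 -> confirmed correct
step 5: x = (69*74 + 43) mod 79 = 14 -> not what was recorded
So the first discrepancy is step 5, where the right value is x = 14.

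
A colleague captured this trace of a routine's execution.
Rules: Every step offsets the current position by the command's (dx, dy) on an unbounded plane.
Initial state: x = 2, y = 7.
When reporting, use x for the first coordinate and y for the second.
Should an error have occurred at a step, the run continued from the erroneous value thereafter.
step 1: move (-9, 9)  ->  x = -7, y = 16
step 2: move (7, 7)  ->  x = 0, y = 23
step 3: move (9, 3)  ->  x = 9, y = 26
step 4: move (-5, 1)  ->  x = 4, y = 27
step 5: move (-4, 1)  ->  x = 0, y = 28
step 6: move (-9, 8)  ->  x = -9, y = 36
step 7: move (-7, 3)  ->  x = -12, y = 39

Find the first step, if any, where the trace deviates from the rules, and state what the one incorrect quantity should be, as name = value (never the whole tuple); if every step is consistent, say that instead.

step 7, x = -16

Recomputing the run from the initial state:
step 1: x = -7, y = 16
step 2: x = 0, y = 23
step 3: x = 9, y = 26
step 4: x = 4, y = 27
step 5: x = 0, y = 28
step 6: x = -9, y = 36
step 7: x = -16, y = 39
The first disagreement with the trace is at step 7, where the value should be x = -16.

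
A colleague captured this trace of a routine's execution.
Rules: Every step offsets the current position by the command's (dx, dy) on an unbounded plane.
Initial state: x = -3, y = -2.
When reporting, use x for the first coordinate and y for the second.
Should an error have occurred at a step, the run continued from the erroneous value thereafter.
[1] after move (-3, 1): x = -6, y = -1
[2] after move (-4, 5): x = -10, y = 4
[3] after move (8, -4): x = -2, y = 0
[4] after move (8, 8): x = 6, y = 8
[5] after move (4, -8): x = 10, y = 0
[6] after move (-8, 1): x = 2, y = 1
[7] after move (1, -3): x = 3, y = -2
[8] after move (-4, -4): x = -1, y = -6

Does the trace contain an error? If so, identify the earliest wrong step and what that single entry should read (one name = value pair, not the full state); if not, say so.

1. x = -3 + (-3) = -6, y = -2 + (1) = -1 (verified)
2. x = -6 + (-4) = -10, y = -1 + (5) = 4 (agrees with the trace)
3. x = -10 + (8) = -2, y = 4 + (-4) = 0 (same as recorded)
4. x = -2 + (8) = 6, y = 0 + (8) = 8 (same as recorded)
5. x = 6 + (4) = 10, y = 8 + (-8) = 0 (matches)
6. x = 10 + (-8) = 2, y = 0 + (1) = 1 (checks out)
7. x = 2 + (1) = 3, y = 1 + (-3) = -2 (agrees with the trace)
8. x = 3 + (-4) = -1, y = -2 + (-4) = -6 (agrees with the trace)
The whole run recomputes cleanly — no discrepancies.

no error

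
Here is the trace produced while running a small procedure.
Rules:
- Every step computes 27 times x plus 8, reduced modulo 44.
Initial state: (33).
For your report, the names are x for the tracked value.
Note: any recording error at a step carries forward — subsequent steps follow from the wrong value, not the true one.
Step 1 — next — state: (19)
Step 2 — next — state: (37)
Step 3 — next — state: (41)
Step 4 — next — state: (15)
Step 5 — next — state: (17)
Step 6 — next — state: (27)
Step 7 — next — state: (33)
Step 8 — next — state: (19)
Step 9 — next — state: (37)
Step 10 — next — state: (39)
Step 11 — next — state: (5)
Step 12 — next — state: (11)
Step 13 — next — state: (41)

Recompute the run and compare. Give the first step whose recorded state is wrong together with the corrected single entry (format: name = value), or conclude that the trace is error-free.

step 3, x = 39

Recomputing the run from the initial state:
step 1: x = 19
step 2: x = 37
step 3: x = 39
step 4: x = 5
step 5: x = 11
step 6: x = 41
step 7: x = 15
step 8: x = 17
step 9: x = 27
step 10: x = 33
step 11: x = 19
step 12: x = 37
step 13: x = 39
The first disagreement with the trace is at step 3, where the value should be x = 39.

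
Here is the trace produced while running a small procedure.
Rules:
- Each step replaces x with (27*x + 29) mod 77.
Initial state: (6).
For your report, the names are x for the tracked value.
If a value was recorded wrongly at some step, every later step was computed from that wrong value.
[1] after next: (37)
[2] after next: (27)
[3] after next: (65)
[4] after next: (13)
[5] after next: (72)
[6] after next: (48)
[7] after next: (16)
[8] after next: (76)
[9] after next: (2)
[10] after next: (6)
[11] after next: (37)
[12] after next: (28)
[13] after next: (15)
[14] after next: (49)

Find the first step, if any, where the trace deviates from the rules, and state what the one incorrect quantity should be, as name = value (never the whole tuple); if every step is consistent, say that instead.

Recomputing the run from the initial state:
step 1: x = 37
step 2: x = 27
step 3: x = 65
step 4: x = 13
step 5: x = 72
step 6: x = 48
step 7: x = 16
step 8: x = 76
step 9: x = 2
step 10: x = 6
step 11: x = 37
step 12: x = 27
step 13: x = 65
step 14: x = 13
The first disagreement with the trace is at step 12, where the value should be x = 27.

step 12, x = 27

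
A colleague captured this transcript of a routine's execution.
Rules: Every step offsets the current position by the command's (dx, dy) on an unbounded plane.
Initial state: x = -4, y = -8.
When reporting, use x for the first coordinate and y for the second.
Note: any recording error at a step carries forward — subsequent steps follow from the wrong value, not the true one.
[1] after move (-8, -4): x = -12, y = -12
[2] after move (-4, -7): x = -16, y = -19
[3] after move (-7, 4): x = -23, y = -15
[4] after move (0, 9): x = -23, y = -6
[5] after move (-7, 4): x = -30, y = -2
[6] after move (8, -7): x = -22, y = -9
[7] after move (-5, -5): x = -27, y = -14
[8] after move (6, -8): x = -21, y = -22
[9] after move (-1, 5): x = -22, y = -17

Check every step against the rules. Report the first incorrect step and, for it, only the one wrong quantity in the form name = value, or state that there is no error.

no error

1. x = -4 + (-8) = -12, y = -8 + (-4) = -12 (no discrepancy)
2. x = -12 + (-4) = -16, y = -12 + (-7) = -19 (same as recorded)
3. x = -16 + (-7) = -23, y = -19 + (4) = -15 (checks out)
4. x = -23 + (0) = -23, y = -15 + (9) = -6 (agrees with the transcript)
5. x = -23 + (-7) = -30, y = -6 + (4) = -2 (matches)
6. x = -30 + (8) = -22, y = -2 + (-7) = -9 (verified)
7. x = -22 + (-5) = -27, y = -9 + (-5) = -14 (agrees with the transcript)
8. x = -27 + (6) = -21, y = -14 + (-8) = -22 (confirmed correct)
9. x = -21 + (-1) = -22, y = -22 + (5) = -17 (exactly as logged)
All steps check out; nothing to correct.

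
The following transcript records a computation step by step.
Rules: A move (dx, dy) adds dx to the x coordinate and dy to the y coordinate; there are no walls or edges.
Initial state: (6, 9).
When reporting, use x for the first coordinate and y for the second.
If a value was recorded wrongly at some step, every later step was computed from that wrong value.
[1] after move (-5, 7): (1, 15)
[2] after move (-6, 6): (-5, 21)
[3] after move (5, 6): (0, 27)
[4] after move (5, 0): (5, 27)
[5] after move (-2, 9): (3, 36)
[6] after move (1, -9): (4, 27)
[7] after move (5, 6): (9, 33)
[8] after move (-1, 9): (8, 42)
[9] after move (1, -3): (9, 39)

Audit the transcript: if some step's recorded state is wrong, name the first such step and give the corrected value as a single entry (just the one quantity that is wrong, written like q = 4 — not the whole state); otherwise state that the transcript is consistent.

step 1, y = 16

Step 1: x = 6 + (-5) = 1, y = 9 + (7) = 16 — the entry is off here.
The audit stops at step 1: the recorded entry is wrong and should be y = 16.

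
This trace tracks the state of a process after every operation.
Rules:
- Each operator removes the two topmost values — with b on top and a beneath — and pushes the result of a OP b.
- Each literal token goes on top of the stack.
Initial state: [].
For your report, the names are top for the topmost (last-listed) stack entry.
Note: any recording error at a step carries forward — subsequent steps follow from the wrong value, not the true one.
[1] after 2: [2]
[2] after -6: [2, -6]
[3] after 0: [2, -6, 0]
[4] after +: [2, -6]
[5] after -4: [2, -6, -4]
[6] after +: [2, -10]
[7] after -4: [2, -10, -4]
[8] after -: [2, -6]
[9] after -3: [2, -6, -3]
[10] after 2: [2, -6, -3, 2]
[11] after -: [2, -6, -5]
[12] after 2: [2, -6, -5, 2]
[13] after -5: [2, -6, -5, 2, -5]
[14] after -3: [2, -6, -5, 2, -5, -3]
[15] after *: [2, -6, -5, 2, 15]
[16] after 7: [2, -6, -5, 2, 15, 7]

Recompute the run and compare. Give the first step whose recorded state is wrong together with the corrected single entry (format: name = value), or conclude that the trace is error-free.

Recomputing the run from the initial state:
step 1: [2]
step 2: [2, -6]
step 3: [2, -6, 0]
step 4: [2, -6]
step 5: [2, -6, -4]
step 6: [2, -10]
step 7: [2, -10, -4]
step 8: [2, -6]
step 9: [2, -6, -3]
step 10: [2, -6, -3, 2]
step 11: [2, -6, -5]
step 12: [2, -6, -5, 2]
step 13: [2, -6, -5, 2, -5]
step 14: [2, -6, -5, 2, -5, -3]
step 15: [2, -6, -5, 2, 15]
step 16: [2, -6, -5, 2, 15, 7]
This matches the trace at every step.

no error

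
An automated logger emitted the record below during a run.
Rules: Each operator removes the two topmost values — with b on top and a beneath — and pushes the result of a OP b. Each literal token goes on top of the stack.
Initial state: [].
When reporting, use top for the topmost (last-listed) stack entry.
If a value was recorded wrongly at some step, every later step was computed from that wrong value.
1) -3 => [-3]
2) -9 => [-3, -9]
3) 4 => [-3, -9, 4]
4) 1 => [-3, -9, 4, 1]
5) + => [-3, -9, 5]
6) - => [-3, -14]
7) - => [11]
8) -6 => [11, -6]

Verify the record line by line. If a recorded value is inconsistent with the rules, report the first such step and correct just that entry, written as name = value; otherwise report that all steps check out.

Step 1: push -3: top = -3 — same as recorded.
Step 2: push -9: top = -9 — no discrepancy.
Step 3: push 4: top = 4 — exactly as logged.
Step 4: push 1: top = 1 — agrees with the record.
Step 5: 4 + 1 = 5 — in agreement.
Step 6: -9 - 5 = -14 — in agreement.
Step 7: -3 - -14 = 11 — checks out.
Step 8: push -6: top = -6 — no discrepancy.
The recomputation confirms every line.

no error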